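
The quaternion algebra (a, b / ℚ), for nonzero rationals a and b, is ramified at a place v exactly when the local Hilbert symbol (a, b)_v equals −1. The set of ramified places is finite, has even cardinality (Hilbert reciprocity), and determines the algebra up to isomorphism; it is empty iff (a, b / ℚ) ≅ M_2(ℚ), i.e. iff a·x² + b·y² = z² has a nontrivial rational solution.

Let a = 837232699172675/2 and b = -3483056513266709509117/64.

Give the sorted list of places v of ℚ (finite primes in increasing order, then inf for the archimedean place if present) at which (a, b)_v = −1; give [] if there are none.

[17, 19, 31, 47]

(a, b) ≡ (646, -321997) mod (ℚ^×)²; places V = {2, 5, 13, 17, 19, 31, 47, ∞}.
(a,b)_17: α=3, u≡4; β=5, v≡10 (mod 17); (4|17)=+1, (10|17)=-1; sign (−1)^0·+1^5·-1^3 = -1.
(a,b)_13: α=2, u≡3; β=3, v≡9 (mod 13); (3|13)=+1, (9|13)=+1; sign (−1)^0·+1^3·+1^2 = +1.
(a,b)_19: α=1, u≡18; β=2, v≡15 (mod 19); (18|19)=-1, (15|19)=-1; sign (−1)^0·-1^2·-1^1 = -1.
(a,b)_31: α=2, u≡30; β=3, v≡6 (mod 31); (30|31)=-1, (6|31)=-1; sign (−1)^0·-1^3·-1^2 = -1.
(a,b)_47: α=2, u≡43; β=3, v≡29 (mod 47); (43|47)=-1, (29|47)=-1; sign (−1)^0·-1^3·-1^2 = -1.
(a,b)_2: α=-1, β=-6; u≡3, v≡3 (mod 8); ε(u)ε(v)=1·1, αω(v)=-1·1, βω(u)=-6·1; sum ≡ 0  ⇒  +1.
(a,b)_∞: sgn(646)=+, sgn(-321997)=−, so +1.
(a,b)_5: α=2, u≡1; β=0, v≡2 (mod 5); (1|5)=+1, (2|5)=-1; sign (−1)^0·+1^0·-1^2 = +1.
|Ram(646, -321997)| = 4, even; anisotropic at {17, 19, 31, 47}.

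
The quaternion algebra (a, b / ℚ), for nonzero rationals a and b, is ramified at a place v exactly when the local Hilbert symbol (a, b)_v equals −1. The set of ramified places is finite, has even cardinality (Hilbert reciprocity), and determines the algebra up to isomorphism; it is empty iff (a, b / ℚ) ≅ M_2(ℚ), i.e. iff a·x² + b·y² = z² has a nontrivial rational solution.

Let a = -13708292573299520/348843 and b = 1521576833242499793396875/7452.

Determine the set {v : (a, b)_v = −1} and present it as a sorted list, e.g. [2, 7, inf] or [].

[5, 17]

(a, b) ≡ (-273615, 805) mod (ℚ^×)²; places V = {2, 3, 5, 7, 11, 17, 23, 29, 31, 37, 43, ∞}.
(a,b)_11: α=-2, u≡2; β=0, v≡8 (mod 11); (2|11)=-1, (8|11)=-1; sign (−1)^0·-1^0·-1^-2 = +1.
(a,b)_7: α=4, u≡4; β=7, v≡5 (mod 7); (4|7)=+1, (5|7)=-1; sign (−1)^0·+1^7·-1^4 = +1.
(a,b)_37: α=1, u≡8; β=2, v≡21 (mod 37); (8|37)=-1, (21|37)=+1; sign (−1)^0·-1^2·+1^1 = +1.
(a,b)_29: α=1, u≡18; β=2, v≡16 (mod 29); (18|29)=-1, (16|29)=+1; sign (−1)^0·-1^2·+1^1 = +1.
(a,b)_2: α=6, β=-2; u≡1, v≡5 (mod 8); ε(u)ε(v)=0·0, αω(v)=6·1, βω(u)=-2·0; sum ≡ 0  ⇒  +1.
(a,b)_5: α=1, u≡2; β=5, v≡1 (mod 5); (2|5)=-1, (1|5)=+1; sign (−1)^0·-1^5·+1^1 = -1.
(a,b)_23: α=2, u≡1; β=-1, v≡16 (mod 23); (1|23)=+1, (16|23)=+1; sign (−1)^0·+1^-1·+1^2 = +1.
(a,b)_∞: sgn(-273615)=−, sgn(805)=+, so +1.
(a,b)_31: α=-2, u≡22; β=2, v≡17 (mod 31); (22|31)=-1, (17|31)=-1; sign (−1)^0·-1^2·-1^-2 = +1.
(a,b)_3: α=-1, u≡1; β=-4, v≡1 (mod 3); (1|3)=+1, (1|3)=+1; sign (−1)^0·+1^-4·+1^-1 = +1.
(a,b)_17: α=1, u≡4; β=2, v≡14 (mod 17); (4|17)=+1, (14|17)=-1; sign (−1)^0·+1^2·-1^1 = -1.
(a,b)_43: α=2, u≡3; β=2, v≡13 (mod 43); (3|43)=-1, (13|43)=+1; sign (−1)^0·-1^2·+1^2 = +1.
|Ram(-273615, 805)| = 2, even; anisotropic at {5, 17}.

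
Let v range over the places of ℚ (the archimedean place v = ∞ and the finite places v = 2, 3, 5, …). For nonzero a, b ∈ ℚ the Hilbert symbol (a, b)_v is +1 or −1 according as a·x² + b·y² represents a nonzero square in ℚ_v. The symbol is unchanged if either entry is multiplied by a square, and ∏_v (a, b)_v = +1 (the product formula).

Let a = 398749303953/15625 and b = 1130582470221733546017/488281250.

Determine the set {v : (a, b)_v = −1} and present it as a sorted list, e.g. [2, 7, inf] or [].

[7, 11]

(a, b) ≡ (17, 34034) mod (ℚ^×)²; places V = {2, 3, 5, 7, 11, 13, 17, ∞}.
(a,b)_11: α=2, u≡2; β=5, v≡5 (mod 11); (2|11)=-1, (5|11)=+1; sign (−1)^0·-1^5·+1^2 = -1.
(a,b)_∞: sgn(17)=+, sgn(34034)=+, so +1.
(a,b)_13: α=2, u≡3; β=3, v≡2 (mod 13); (3|13)=+1, (2|13)=-1; sign (−1)^0·+1^3·-1^2 = +1.
(a,b)_2: α=0, β=-1; u≡1, v≡1 (mod 8); ε(u)ε(v)=0·0, αω(v)=0·0, βω(u)=-1·0; sum ≡ 0  ⇒  +1.
(a,b)_17: α=3, u≡9; β=5, v≡2 (mod 17); (9|17)=+1, (2|17)=+1; sign (−1)^0·+1^5·+1^3 = +1.
(a,b)_5: α=-6, u≡3; β=-12, v≡1 (mod 5); (3|5)=-1, (1|5)=+1; sign (−1)^0·-1^-12·+1^-6 = +1.
(a,b)_3: α=4, u≡2; β=8, v≡2 (mod 3); (2|3)=-1, (2|3)=-1; sign (−1)^0·-1^8·-1^4 = +1.
(a,b)_7: α=2, u≡6; β=3, v≡4 (mod 7); (6|7)=-1, (4|7)=+1; sign (−1)^0·-1^3·+1^2 = -1.
|Ram(17, 34034)| = 2, even; anisotropic at {7, 11}.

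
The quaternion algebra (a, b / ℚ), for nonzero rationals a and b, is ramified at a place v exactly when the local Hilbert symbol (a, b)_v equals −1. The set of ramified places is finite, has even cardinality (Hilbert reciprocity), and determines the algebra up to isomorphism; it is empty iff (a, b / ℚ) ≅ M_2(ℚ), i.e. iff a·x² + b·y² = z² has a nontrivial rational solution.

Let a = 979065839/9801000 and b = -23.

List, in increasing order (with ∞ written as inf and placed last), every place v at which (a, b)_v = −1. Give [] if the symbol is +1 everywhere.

Mod squares: a ≡ 5510, b ≡ -23. Check v ∈ {∞, 2, 3, 5, 11, 19, 23, 29, 31, 43}.
v=11: a=11^-2·(≡10), b=11^0·(≡10) mod 11; (10|11)=-1, (10|11)=-1; (−1)^{-2·0·5}·(-1)^0·(-1)^-2 = +1.
v=5: a=5^-3·(≡3), b=5^0·(≡2) mod 5; (3|5)=-1, (2|5)=-1; (−1)^{-3·0·2}·(-1)^0·(-1)^-3 = -1.
v=31: a=31^2·(≡12), b=31^0·(≡8) mod 31; (12|31)=-1, (8|31)=+1; (−1)^{2·0·15}·(-1)^0·(+1)^2 = +1.
v=19: a=19^1·(≡7), b=19^0·(≡15) mod 19; (7|19)=+1, (15|19)=-1; (−1)^{1·0·9}·(+1)^0·(-1)^1 = -1.
v=3: a=3^-4·(≡2), b=3^0·(≡1) mod 3; (2|3)=-1, (1|3)=+1; (−1)^{-4·0·1}·(-1)^0·(+1)^-4 = +1.
v=29: a=29^1·(≡9), b=29^0·(≡6) mod 29; (9|29)=+1, (6|29)=+1; (−1)^{1·0·14}·(+1)^0·(+1)^1 = +1.
v=23: a=23^0·(≡16), b=23^1·(≡22) mod 23; (16|23)=+1, (22|23)=-1; (−1)^{0·1·11}·(+1)^1·(-1)^0 = +1.
v=43: a=43^2·(≡31), b=43^0·(≡20) mod 43; (31|43)=+1, (20|43)=-1; (−1)^{2·0·21}·(+1)^0·(-1)^2 = +1.
v=2: v_2(a)=-3, v_2(b)=0; units ≡ 3, 1 (mod 8); ε·ε+αω+βω = 1·0+-3·0+0·1 ≡ 0  ⇒  (a,b)_2 = +1.
v=∞: 5510 > 0 and -23 < 0  ⇒  (a,b)_∞ = +1.
(5510, -23 / ℚ) ramifies at {5, 19}: a division algebra.

[5, 19]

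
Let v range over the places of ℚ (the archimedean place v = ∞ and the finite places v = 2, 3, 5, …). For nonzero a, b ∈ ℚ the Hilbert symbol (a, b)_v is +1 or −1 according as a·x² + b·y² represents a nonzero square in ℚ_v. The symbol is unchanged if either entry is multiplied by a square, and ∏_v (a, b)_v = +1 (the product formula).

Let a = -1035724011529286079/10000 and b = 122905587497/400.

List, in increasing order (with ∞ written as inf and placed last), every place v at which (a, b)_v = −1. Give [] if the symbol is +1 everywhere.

(a, b) ≡ (-1325712479, 69377) mod (ℚ^×)²; places V = {2, 3, 5, 7, 11, 13, 17, 19, 23, 37, 53, ∞}.
(a,b)_13: α=1, u≡2; β=0, v≡3 (mod 13); (2|13)=-1, (3|13)=+1; sign (−1)^0·-1^0·+1^1 = +1.
(a,b)_2: α=-4, β=-4; u≡1, v≡1 (mod 8); ε(u)ε(v)=0·0, αω(v)=-4·0, βω(u)=-4·0; sum ≡ 0  ⇒  +1.
(a,b)_53: α=1, u≡9; β=1, v≡24 (mod 53); (9|53)=+1, (24|53)=+1; sign (−1)^0·+1^1·+1^1 = +1.
(a,b)_37: α=1, u≡28; β=0, v≡5 (mod 37); (28|37)=+1, (5|37)=-1; sign (−1)^0·+1^0·-1^1 = -1.
(a,b)_∞: sgn(-1325712479)=−, sgn(69377)=+, so +1.
(a,b)_5: α=-4, u≡1; β=-2, v≡2 (mod 5); (1|5)=+1, (2|5)=-1; sign (−1)^0·+1^-2·-1^-4 = +1.
(a,b)_3: α=2, u≡1; β=0, v≡2 (mod 3); (1|3)=+1, (2|3)=-1; sign (−1)^0·+1^0·-1^2 = +1.
(a,b)_17: α=1, u≡14; β=1, v≡16 (mod 17); (14|17)=-1, (16|17)=+1; sign (−1)^0·-1^1·+1^1 = -1.
(a,b)_23: α=1, u≡12; β=0, v≡9 (mod 23); (12|23)=+1, (9|23)=+1; sign (−1)^0·+1^0·+1^1 = +1.
(a,b)_11: α=6, u≡8; β=7, v≡1 (mod 11); (8|11)=-1, (1|11)=+1; sign (−1)^0·-1^7·+1^6 = -1.
(a,b)_19: α=1, u≡16; β=0, v≡8 (mod 19); (16|19)=+1, (8|19)=-1; sign (−1)^0·+1^0·-1^1 = -1.
(a,b)_7: α=3, u≡1; β=1, v≡6 (mod 7); (1|7)=+1, (6|7)=-1; sign (−1)^1·+1^1·-1^3 = +1.
(-1325712479, 69377 / ℚ) ramifies at {11, 17, 19, 37}: a division algebra.

[11, 17, 19, 37]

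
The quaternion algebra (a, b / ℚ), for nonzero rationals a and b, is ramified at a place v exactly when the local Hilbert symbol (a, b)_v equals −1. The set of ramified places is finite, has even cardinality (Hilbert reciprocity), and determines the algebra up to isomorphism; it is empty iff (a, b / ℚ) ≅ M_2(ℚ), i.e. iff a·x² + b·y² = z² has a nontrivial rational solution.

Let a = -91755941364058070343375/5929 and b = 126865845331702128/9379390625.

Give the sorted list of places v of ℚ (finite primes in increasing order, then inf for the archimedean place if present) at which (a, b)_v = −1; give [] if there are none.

(a, b) ≡ (-615, 100260047) mod (ℚ^×)²; places V = {2, 3, 5, 7, 11, 19, 29, 37, 41, 43, 53, ∞}.
(a,b)_53: α=2, u≡51; β=1, v≡48 (mod 53); (51|53)=-1, (48|53)=-1; sign (−1)^0·-1^1·-1^2 = -1.
(a,b)_5: α=3, u≡2; β=-6, v≡3 (mod 5); (2|5)=-1, (3|5)=-1; sign (−1)^0·-1^-6·-1^3 = -1.
(a,b)_∞: sgn(-615)=−, sgn(100260047)=+, so +1.
(a,b)_7: α=-2, u≡1; β=0, v≡5 (mod 7); (1|7)=+1, (5|7)=-1; sign (−1)^0·+1^0·-1^-2 = +1.
(a,b)_37: α=4, u≡19; β=3, v≡4 (mod 37); (19|37)=-1, (4|37)=+1; sign (−1)^0·-1^3·+1^4 = -1.
(a,b)_3: α=7, u≡2; β=8, v≡2 (mod 3); (2|3)=-1, (2|3)=-1; sign (−1)^0·-1^8·-1^7 = -1.
(a,b)_11: α=-2, u≡9; β=-4, v≡2 (mod 11); (9|11)=+1, (2|11)=-1; sign (−1)^0·+1^-4·-1^-2 = +1.
(a,b)_43: α=2, u≡5; β=1, v≡31 (mod 43); (5|43)=-1, (31|43)=+1; sign (−1)^0·-1^1·+1^2 = -1.
(a,b)_29: α=2, u≡13; β=1, v≡17 (mod 29); (13|29)=+1, (17|29)=-1; sign (−1)^0·+1^1·-1^2 = +1.
(a,b)_2: α=0, β=4; u≡1, v≡7 (mod 8); ε(u)ε(v)=0·1, αω(v)=0·0, βω(u)=4·0; sum ≡ 0  ⇒  +1.
(a,b)_41: α=1, u≡38; β=-1, v≡21 (mod 41); (38|41)=-1, (21|41)=+1; sign (−1)^0·-1^-1·+1^1 = -1.
(a,b)_19: α=0, u≡12; β=2, v≡16 (mod 19); (12|19)=-1, (16|19)=+1; sign (−1)^0·-1^2·+1^0 = +1.
Ram(-615, 100260047) = {3, 5, 37, 41, 43, 53}; no ℚ_3-point on the conic.

[3, 5, 37, 41, 43, 53]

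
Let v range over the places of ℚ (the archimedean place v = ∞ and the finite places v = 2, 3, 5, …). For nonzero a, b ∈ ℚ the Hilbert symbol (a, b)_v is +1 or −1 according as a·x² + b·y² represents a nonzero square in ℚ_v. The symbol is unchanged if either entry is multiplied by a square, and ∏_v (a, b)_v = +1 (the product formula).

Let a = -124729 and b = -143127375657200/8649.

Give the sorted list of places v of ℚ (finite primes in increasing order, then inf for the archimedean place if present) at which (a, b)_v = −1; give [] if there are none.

Mod squares: a ≡ -124729, b ≡ -23. Check v ∈ {∞, 2, 3, 5, 11, 17, 23, 29, 31}.
v=23: a=23^1·(≡5), b=23^3·(≡5) mod 23; (5|23)=-1, (5|23)=-1; (−1)^{1·3·11}·(-1)^3·(-1)^1 = -1.
v=2: v_2(a)=0, v_2(b)=4; units ≡ 7, 1 (mod 8); ε·ε+αω+βω = 1·0+0·0+4·0 ≡ 0  ⇒  (a,b)_2 = +1.
v=31: a=31^0·(≡15), b=31^-2·(≡20) mod 31; (15|31)=-1, (20|31)=+1; (−1)^{0·-2·15}·(-1)^-2·(+1)^0 = +1.
v=11: a=11^1·(≡2), b=11^2·(≡2) mod 11; (2|11)=-1, (2|11)=-1; (−1)^{1·2·5}·(-1)^2·(-1)^1 = -1.
v=29: a=29^1·(≡20), b=29^2·(≡6) mod 29; (20|29)=+1, (6|29)=+1; (−1)^{1·2·14}·(+1)^2·(+1)^1 = +1.
v=∞: -124729 < 0 and -23 < 0  ⇒  (a,b)_∞ = -1.
v=5: a=5^0·(≡1), b=5^2·(≡3) mod 5; (1|5)=+1, (3|5)=-1; (−1)^{0·2·2}·(+1)^2·(-1)^0 = +1.
v=17: a=17^1·(≡7), b=17^2·(≡7) mod 17; (7|17)=-1, (7|17)=-1; (−1)^{1·2·8}·(-1)^2·(-1)^1 = -1.
v=3: a=3^0·(≡2), b=3^-2·(≡1) mod 3; (2|3)=-1, (1|3)=+1; (−1)^{0·-2·1}·(-1)^-2·(+1)^0 = +1.
|Ram(-124729, -23)| = 4, even; anisotropic at {11, 17, 23, ∞}.

[11, 17, 23, inf]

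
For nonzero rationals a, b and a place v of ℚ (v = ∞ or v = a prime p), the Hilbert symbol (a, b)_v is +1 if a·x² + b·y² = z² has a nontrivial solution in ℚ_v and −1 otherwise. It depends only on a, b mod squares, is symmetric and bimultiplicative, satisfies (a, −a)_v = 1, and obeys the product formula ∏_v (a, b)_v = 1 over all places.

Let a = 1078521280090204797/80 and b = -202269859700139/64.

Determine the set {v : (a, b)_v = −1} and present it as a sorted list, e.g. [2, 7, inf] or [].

[11, 19]

(a, b) ≡ (2185, -1771) mod (ℚ^×)²; places V = {2, 3, 5, 7, 11, 19, 23, ∞}.
(a,b)_11: α=4, u≡6; β=5, v≡9 (mod 11); (6|11)=-1, (9|11)=+1; sign (−1)^0·-1^5·+1^4 = -1.
(a,b)_23: α=1, u≡2; β=1, v≡10 (mod 23); (2|23)=+1, (10|23)=-1; sign (−1)^1·+1^1·-1^1 = +1.
(a,b)_∞: sgn(2185)=+, sgn(-1771)=−, so +1.
(a,b)_19: α=3, u≡16; β=2, v≡3 (mod 19); (16|19)=+1, (3|19)=-1; sign (−1)^0·+1^2·-1^3 = -1.
(a,b)_2: α=-4, β=-6; u≡1, v≡5 (mod 8); ε(u)ε(v)=0·0, αω(v)=-4·1, βω(u)=-6·0; sum ≡ 0  ⇒  +1.
(a,b)_7: α=8, u≡1; β=5, v≡3 (mod 7); (1|7)=+1, (3|7)=-1; sign (−1)^0·+1^5·-1^8 = +1.
(a,b)_3: α=4, u≡1; β=2, v≡2 (mod 3); (1|3)=+1, (2|3)=-1; sign (−1)^0·+1^2·-1^4 = +1.
(a,b)_5: α=-1, u≡2; β=0, v≡4 (mod 5); (2|5)=-1, (4|5)=+1; sign (−1)^0·-1^0·+1^-1 = +1.
Ram(2185, -1771) = {11, 19}; no ℚ_11-point on the conic.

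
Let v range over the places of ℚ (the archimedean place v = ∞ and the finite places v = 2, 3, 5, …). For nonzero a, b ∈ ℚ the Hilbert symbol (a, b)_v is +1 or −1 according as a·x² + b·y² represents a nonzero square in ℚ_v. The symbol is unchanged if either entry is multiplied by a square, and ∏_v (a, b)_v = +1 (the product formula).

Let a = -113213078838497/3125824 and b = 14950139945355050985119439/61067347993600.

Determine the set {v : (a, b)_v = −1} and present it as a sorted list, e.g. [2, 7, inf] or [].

Mod squares: a ≡ -9194537, b ≡ 319. Check v ∈ {∞, 2, 3, 5, 11, 13, 17, 19, 29, 37, 41}.
v=17: a=17^-2·(≡1), b=17^-4·(≡4) mod 17; (1|17)=+1, (4|17)=+1; (−1)^{-2·-4·8}·(+1)^-4·(+1)^-2 = +1.
v=13: a=13^-2·(≡9), b=13^-4·(≡11) mod 13; (9|13)=+1, (11|13)=-1; (−1)^{-2·-4·6}·(+1)^-4·(-1)^-2 = +1.
v=3: a=3^0·(≡1), b=3^6·(≡1) mod 3; (1|3)=+1, (1|3)=+1; (−1)^{0·6·1}·(+1)^6·(+1)^0 = +1.
v=11: a=11^5·(≡3), b=11^9·(≡6) mod 11; (3|11)=+1, (6|11)=-1; (−1)^{5·9·5}·(+1)^9·(-1)^5 = +1.
v=19: a=19^1·(≡5), b=19^4·(≡2) mod 19; (5|19)=+1, (2|19)=-1; (−1)^{1·4·9}·(+1)^4·(-1)^1 = -1.
v=29: a=29^3·(≡13), b=29^1·(≡21) mod 29; (13|29)=+1, (21|29)=-1; (−1)^{3·1·14}·(+1)^1·(-1)^3 = -1.
v=5: a=5^0·(≡2), b=5^-2·(≡1) mod 5; (2|5)=-1, (1|5)=+1; (−1)^{0·-2·2}·(-1)^-2·(+1)^0 = +1.
v=∞: -9194537 < 0 and 319 > 0  ⇒  (a,b)_∞ = +1.
v=37: a=37^1·(≡25), b=37^2·(≡22) mod 37; (25|37)=+1, (22|37)=-1; (−1)^{1·2·18}·(+1)^2·(-1)^1 = -1.
v=2: v_2(a)=-6, v_2(b)=-10; units ≡ 7, 7 (mod 8); ε·ε+αω+βω = 1·1+-6·0+-10·0 ≡ 1  ⇒  (a,b)_2 = -1.
v=41: a=41^1·(≡24), b=41^2·(≡16) mod 41; (24|41)=-1, (16|41)=+1; (−1)^{1·2·20}·(-1)^2·(+1)^1 = +1.
Ram(-9194537, 319) = {2, 19, 29, 37}; no ℚ_2-point on the conic.

[2, 19, 29, 37]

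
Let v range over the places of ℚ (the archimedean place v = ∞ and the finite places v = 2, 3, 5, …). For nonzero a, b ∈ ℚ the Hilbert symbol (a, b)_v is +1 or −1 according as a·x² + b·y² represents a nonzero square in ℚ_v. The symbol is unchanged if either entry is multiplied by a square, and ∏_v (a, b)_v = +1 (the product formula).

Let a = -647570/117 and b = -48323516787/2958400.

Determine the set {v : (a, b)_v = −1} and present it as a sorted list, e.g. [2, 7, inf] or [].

(a, b) ≡ (-10010, -1547) mod (ℚ^×)²; places V = {2, 3, 5, 7, 11, 13, 17, 23, 29, 43, ∞}.
(a,b)_13: α=-1, u≡10; β=1, v≡8 (mod 13); (10|13)=+1, (8|13)=-1; sign (−1)^0·+1^1·-1^-1 = -1.
(a,b)_29: α=2, u≡13; β=0, v≡10 (mod 29); (13|29)=+1, (10|29)=-1; sign (−1)^0·+1^0·-1^2 = +1.
(a,b)_3: α=-2, u≡1; β=10, v≡1 (mod 3); (1|3)=+1, (1|3)=+1; sign (−1)^0·+1^10·+1^-2 = +1.
(a,b)_11: α=1, u≡5; β=0, v≡3 (mod 11); (5|11)=+1, (3|11)=+1; sign (−1)^0·+1^0·+1^1 = +1.
(a,b)_23: α=0, u≡9; β=2, v≡22 (mod 23); (9|23)=+1, (22|23)=-1; sign (−1)^0·+1^2·-1^0 = +1.
(a,b)_7: α=1, u≡6; β=1, v≡5 (mod 7); (6|7)=-1, (5|7)=-1; sign (−1)^1·-1^1·-1^1 = -1.
(a,b)_43: α=0, u≡35; β=-2, v≡24 (mod 43); (35|43)=+1, (24|43)=+1; sign (−1)^0·+1^-2·+1^0 = +1.
(a,b)_2: α=1, β=-6; u≡3, v≡5 (mod 8); ε(u)ε(v)=1·0, αω(v)=1·1, βω(u)=-6·1; sum ≡ 1  ⇒  -1.
(a,b)_∞: sgn(-10010)=−, sgn(-1547)=−, so -1.
(a,b)_17: α=0, u≡3; β=1, v≡12 (mod 17); (3|17)=-1, (12|17)=-1; sign (−1)^0·-1^1·-1^0 = -1.
(a,b)_5: α=1, u≡3; β=-2, v≡3 (mod 5); (3|5)=-1, (3|5)=-1; sign (−1)^0·-1^-2·-1^1 = -1.
Ram(-10010, -1547) = {2, 5, 7, 13, 17, ∞}; no ℚ_2-point on the conic.

[2, 5, 7, 13, 17, inf]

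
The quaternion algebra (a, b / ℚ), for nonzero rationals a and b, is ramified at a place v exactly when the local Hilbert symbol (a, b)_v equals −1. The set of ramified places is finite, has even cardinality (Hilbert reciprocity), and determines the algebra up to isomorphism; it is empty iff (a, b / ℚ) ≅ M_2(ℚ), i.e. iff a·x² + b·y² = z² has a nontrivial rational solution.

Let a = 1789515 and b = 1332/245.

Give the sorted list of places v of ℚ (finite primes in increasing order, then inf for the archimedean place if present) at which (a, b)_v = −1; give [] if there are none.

(a, b) ≡ (198835, 185) mod (ℚ^×)²; places V = {2, 3, 5, 7, 13, 19, 23, 37, ∞}.
(a,b)_2: α=0, β=2; u≡3, v≡1 (mod 8); ε(u)ε(v)=1·0, αω(v)=0·0, βω(u)=2·1; sum ≡ 0  ⇒  +1.
(a,b)_19: α=1, u≡2; β=0, v≡18 (mod 19); (2|19)=-1, (18|19)=-1; sign (−1)^0·-1^0·-1^1 = -1.
(a,b)_13: α=1, u≡11; β=0, v≡10 (mod 13); (11|13)=-1, (10|13)=+1; sign (−1)^0·-1^0·+1^1 = +1.
(a,b)_37: α=0, u≡10; β=1, v≡8 (mod 37); (10|37)=+1, (8|37)=-1; sign (−1)^0·+1^1·-1^0 = +1.
(a,b)_3: α=2, u≡1; β=2, v≡2 (mod 3); (1|3)=+1, (2|3)=-1; sign (−1)^0·+1^2·-1^2 = +1.
(a,b)_23: α=1, u≡19; β=0, v≡6 (mod 23); (19|23)=-1, (6|23)=+1; sign (−1)^0·-1^0·+1^1 = +1.
(a,b)_∞: sgn(198835)=+, sgn(185)=+, so +1.
(a,b)_5: α=1, u≡3; β=-1, v≡3 (mod 5); (3|5)=-1, (3|5)=-1; sign (−1)^0·-1^-1·-1^1 = +1.
(a,b)_7: α=1, u≡5; β=-2, v≡6 (mod 7); (5|7)=-1, (6|7)=-1; sign (−1)^0·-1^-2·-1^1 = -1.
Ram(198835, 185) = {7, 19}; no ℚ_7-point on the conic.

[7, 19]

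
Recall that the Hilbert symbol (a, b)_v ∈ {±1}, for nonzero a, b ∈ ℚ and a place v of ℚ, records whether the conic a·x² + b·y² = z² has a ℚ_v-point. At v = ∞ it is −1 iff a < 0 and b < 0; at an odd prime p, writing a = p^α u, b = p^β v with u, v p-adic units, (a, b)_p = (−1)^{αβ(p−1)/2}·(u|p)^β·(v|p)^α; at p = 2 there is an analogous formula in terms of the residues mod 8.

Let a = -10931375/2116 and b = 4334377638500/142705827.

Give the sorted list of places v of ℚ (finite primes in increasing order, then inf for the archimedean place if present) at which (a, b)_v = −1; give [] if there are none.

Mod squares: a ≡ -455, b ≡ 195. Check v ∈ {∞, 2, 3, 5, 7, 11, 13, 17, 19, 23, 31}.
v=23: a=23^-2·(≡22), b=23^0·(≡11) mod 23; (22|23)=-1, (11|23)=-1; (−1)^{-2·0·11}·(-1)^0·(-1)^-2 = +1.
v=11: a=11^0·(≡10), b=11^-4·(≡8) mod 11; (10|11)=-1, (8|11)=-1; (−1)^{0·-4·5}·(-1)^-4·(-1)^0 = +1.
v=3: a=3^0·(≡1), b=3^-3·(≡2) mod 3; (1|3)=+1, (2|3)=-1; (−1)^{0·-3·1}·(+1)^-3·(-1)^0 = +1.
v=7: a=7^1·(≡6), b=7^4·(≡6) mod 7; (6|7)=-1, (6|7)=-1; (−1)^{1·4·3}·(-1)^4·(-1)^1 = -1.
v=2: v_2(a)=-2, v_2(b)=2; units ≡ 1, 3 (mod 8); ε·ε+αω+βω = 0·1+-2·1+2·0 ≡ 0  ⇒  (a,b)_2 = +1.
v=13: a=13^1·(≡3), b=13^1·(≡5) mod 13; (3|13)=+1, (5|13)=-1; (−1)^{1·1·6}·(+1)^1·(-1)^1 = -1.
v=∞: -455 < 0 and 195 > 0  ⇒  (a,b)_∞ = +1.
v=5: a=5^3·(≡4), b=5^3·(≡4) mod 5; (4|5)=+1, (4|5)=+1; (−1)^{3·3·2}·(+1)^3·(+1)^3 = +1.
v=19: a=19^0·(≡4), b=19^-2·(≡7) mod 19; (4|19)=+1, (7|19)=+1; (−1)^{0·-2·9}·(+1)^-2·(+1)^0 = +1.
v=17: a=17^0·(≡2), b=17^2·(≡9) mod 17; (2|17)=+1, (9|17)=+1; (−1)^{0·2·8}·(+1)^2·(+1)^0 = +1.
v=31: a=31^2·(≡8), b=31^2·(≡14) mod 31; (8|31)=+1, (14|31)=+1; (−1)^{2·2·15}·(+1)^2·(+1)^2 = +1.
|Ram(-455, 195)| = 2, even; anisotropic at {7, 13}.

[7, 13]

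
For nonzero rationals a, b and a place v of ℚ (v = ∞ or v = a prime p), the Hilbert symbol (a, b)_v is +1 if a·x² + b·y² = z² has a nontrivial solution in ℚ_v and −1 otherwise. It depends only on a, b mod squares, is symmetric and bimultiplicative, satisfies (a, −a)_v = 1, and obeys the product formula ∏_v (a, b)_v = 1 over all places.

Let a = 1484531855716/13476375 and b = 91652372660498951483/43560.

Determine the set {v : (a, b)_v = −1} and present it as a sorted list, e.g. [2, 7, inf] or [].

Mod squares: a ≡ 95095, b ≡ 15470. Check v ∈ {∞, 2, 3, 5, 7, 11, 13, 17, 19, 23}.
v=2: v_2(a)=2, v_2(b)=-3; units ≡ 7, 7 (mod 8); ε·ε+αω+βω = 1·1+2·0+-3·0 ≡ 1  ⇒  (a,b)_2 = -1.
v=7: a=7^5·(≡6), b=7^7·(≡3) mod 7; (6|7)=-1, (3|7)=-1; (−1)^{5·7·3}·(-1)^7·(-1)^5 = -1.
v=11: a=11^-3·(≡6), b=11^-2·(≡9) mod 11; (6|11)=-1, (9|11)=+1; (−1)^{-3·-2·5}·(-1)^-2·(+1)^-3 = +1.
v=17: a=17^0·(≡10), b=17^3·(≡15) mod 17; (10|17)=-1, (15|17)=+1; (−1)^{0·3·8}·(-1)^3·(+1)^0 = -1.
v=5: a=5^-3·(≡1), b=5^-1·(≡4) mod 5; (1|5)=+1, (4|5)=+1; (−1)^{-3·-1·2}·(+1)^-1·(+1)^-3 = +1.
v=23: a=23^2·(≡6), b=23^0·(≡20) mod 23; (6|23)=+1, (20|23)=-1; (−1)^{2·0·11}·(+1)^0·(-1)^2 = +1.
v=19: a=19^1·(≡13), b=19^2·(≡4) mod 19; (13|19)=-1, (4|19)=+1; (−1)^{1·2·9}·(-1)^2·(+1)^1 = +1.
v=3: a=3^-4·(≡1), b=3^-2·(≡2) mod 3; (1|3)=+1, (2|3)=-1; (−1)^{-4·-2·1}·(+1)^-2·(-1)^-4 = +1.
v=∞: 95095 > 0 and 15470 > 0  ⇒  (a,b)_∞ = +1.
v=13: a=13^3·(≡12), b=13^7·(≡7) mod 13; (12|13)=+1, (7|13)=-1; (−1)^{3·7·6}·(+1)^7·(-1)^3 = -1.
|Ram(95095, 15470)| = 4, even; anisotropic at {2, 7, 13, 17}.

[2, 7, 13, 17]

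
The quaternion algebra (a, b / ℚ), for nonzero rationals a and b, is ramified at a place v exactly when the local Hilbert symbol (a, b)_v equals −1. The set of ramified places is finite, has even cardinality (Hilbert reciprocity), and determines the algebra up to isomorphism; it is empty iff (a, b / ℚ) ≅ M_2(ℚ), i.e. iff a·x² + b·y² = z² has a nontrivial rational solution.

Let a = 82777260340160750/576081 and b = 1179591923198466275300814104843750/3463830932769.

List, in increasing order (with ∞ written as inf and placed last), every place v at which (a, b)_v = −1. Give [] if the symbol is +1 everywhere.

(a, b) ≡ (15470, 1190) mod (ℚ^×)²; places V = {2, 3, 5, 7, 11, 13, 17, 23, 29, 37, 43, 53, ∞}.
(a,b)_13: α=1, u≡5; β=2, v≡6 (mod 13); (5|13)=-1, (6|13)=-1; sign (−1)^0·-1^2·-1^1 = -1.
(a,b)_43: α=2, u≡39; β=6, v≡28 (mod 43); (39|43)=-1, (28|43)=-1; sign (−1)^0·-1^6·-1^2 = +1.
(a,b)_2: α=1, β=1; u≡7, v≡3 (mod 8); ε(u)ε(v)=1·1, αω(v)=1·1, βω(u)=1·0; sum ≡ 0  ⇒  +1.
(a,b)_5: α=3, u≡1; β=7, v≡3 (mod 5); (1|5)=+1, (3|5)=-1; sign (−1)^0·+1^7·-1^3 = -1.
(a,b)_37: α=0, u≡4; β=-2, v≡20 (mod 37); (4|37)=+1, (20|37)=-1; sign (−1)^0·+1^-2·-1^0 = +1.
(a,b)_∞: sgn(15470)=+, sgn(1190)=+, so +1.
(a,b)_17: α=1, u≡2; β=3, v≡1 (mod 17); (2|17)=+1, (1|17)=+1; sign (−1)^0·+1^3·+1^1 = +1.
(a,b)_29: α=2, u≡1; β=4, v≡13 (mod 29); (1|29)=+1, (13|29)=+1; sign (−1)^0·+1^4·+1^2 = +1.
(a,b)_7: α=3, u≡6; β=5, v≡2 (mod 7); (6|7)=-1, (2|7)=+1; sign (−1)^1·-1^5·+1^3 = +1.
(a,b)_3: α=-2, u≡2; β=-14, v≡2 (mod 3); (2|3)=-1, (2|3)=-1; sign (−1)^0·-1^-14·-1^-2 = +1.
(a,b)_53: α=2, u≡43; β=0, v≡7 (mod 53); (43|53)=+1, (7|53)=+1; sign (−1)^0·+1^0·+1^2 = +1.
(a,b)_23: α=-2, u≡17; β=-2, v≡17 (mod 23); (17|23)=-1, (17|23)=-1; sign (−1)^0·-1^-2·-1^-2 = +1.
(a,b)_11: α=-2, u≡5; β=2, v≡10 (mod 11); (5|11)=+1, (10|11)=-1; sign (−1)^0·+1^2·-1^-2 = +1.
(15470, 1190 / ℚ) ramifies at {5, 13}: a division algebra.

[5, 13]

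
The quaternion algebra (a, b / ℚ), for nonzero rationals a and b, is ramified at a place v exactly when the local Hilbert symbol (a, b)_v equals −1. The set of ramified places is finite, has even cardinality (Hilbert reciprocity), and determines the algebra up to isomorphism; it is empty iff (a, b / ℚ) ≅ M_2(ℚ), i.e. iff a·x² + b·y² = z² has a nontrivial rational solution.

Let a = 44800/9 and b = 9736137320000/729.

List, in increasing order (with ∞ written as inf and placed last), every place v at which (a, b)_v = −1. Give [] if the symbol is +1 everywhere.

[13, 17]

Mod squares: a ≡ 7, b ≡ 29393. Check v ∈ {∞, 2, 3, 5, 7, 13, 17, 19}.
v=13: a=13^0·(≡6), b=13^3·(≡10) mod 13; (6|13)=-1, (10|13)=+1; (−1)^{0·3·6}·(-1)^3·(+1)^0 = -1.
v=2: v_2(a)=8, v_2(b)=6; units ≡ 7, 1 (mod 8); ε·ε+αω+βω = 1·0+8·0+6·0 ≡ 0  ⇒  (a,b)_2 = +1.
v=3: a=3^-2·(≡1), b=3^-6·(≡2) mod 3; (1|3)=+1, (2|3)=-1; (−1)^{-2·-6·1}·(+1)^-6·(-1)^-2 = +1.
v=7: a=7^1·(≡1), b=7^3·(≡5) mod 7; (1|7)=+1, (5|7)=-1; (−1)^{1·3·3}·(+1)^3·(-1)^1 = +1.
v=5: a=5^2·(≡3), b=5^4·(≡3) mod 5; (3|5)=-1, (3|5)=-1; (−1)^{2·4·2}·(-1)^4·(-1)^2 = +1.
v=19: a=19^0·(≡4), b=19^1·(≡10) mod 19; (4|19)=+1, (10|19)=-1; (−1)^{0·1·9}·(+1)^1·(-1)^0 = +1.
v=∞: 7 > 0 and 29393 > 0  ⇒  (a,b)_∞ = +1.
v=17: a=17^0·(≡10), b=17^1·(≡12) mod 17; (10|17)=-1, (12|17)=-1; (−1)^{0·1·8}·(-1)^1·(-1)^0 = -1.
(7, 29393 / ℚ) ramifies at {13, 17}: a division algebra.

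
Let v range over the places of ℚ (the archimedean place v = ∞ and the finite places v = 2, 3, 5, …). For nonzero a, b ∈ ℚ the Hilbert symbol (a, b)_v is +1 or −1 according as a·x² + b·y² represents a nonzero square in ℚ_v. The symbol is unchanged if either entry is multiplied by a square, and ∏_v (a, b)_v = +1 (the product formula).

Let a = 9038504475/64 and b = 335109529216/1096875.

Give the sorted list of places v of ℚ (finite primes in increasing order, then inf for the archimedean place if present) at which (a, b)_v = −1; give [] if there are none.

Mod squares: a ≡ 11, b ≡ 30030. Check v ∈ {∞, 2, 3, 5, 7, 11, 13, 17}.
v=3: a=3^4·(≡2), b=3^-3·(≡2) mod 3; (2|3)=-1, (2|3)=-1; (−1)^{4·-3·1}·(-1)^-3·(-1)^4 = -1.
v=5: a=5^2·(≡1), b=5^-5·(≡1) mod 5; (1|5)=+1, (1|5)=+1; (−1)^{2·-5·2}·(+1)^-5·(+1)^2 = +1.
v=13: a=13^2·(≡11), b=13^-1·(≡4) mod 13; (11|13)=-1, (4|13)=+1; (−1)^{2·-1·6}·(-1)^-1·(+1)^2 = -1.
v=∞: 11 > 0 and 30030 > 0  ⇒  (a,b)_∞ = +1.
v=7: a=7^4·(≡1), b=7^7·(≡3) mod 7; (1|7)=+1, (3|7)=-1; (−1)^{4·7·3}·(+1)^7·(-1)^4 = +1.
v=17: a=17^0·(≡5), b=17^2·(≡15) mod 17; (5|17)=-1, (15|17)=+1; (−1)^{0·2·8}·(-1)^2·(+1)^0 = +1.
v=11: a=11^1·(≡5), b=11^1·(≡6) mod 11; (5|11)=+1, (6|11)=-1; (−1)^{1·1·5}·(+1)^1·(-1)^1 = +1.
v=2: v_2(a)=-6, v_2(b)=7; units ≡ 3, 7 (mod 8); ε·ε+αω+βω = 1·1+-6·0+7·1 ≡ 0  ⇒  (a,b)_2 = +1.
(11, 30030 / ℚ) ramifies at {3, 13}: a division algebra.

[3, 13]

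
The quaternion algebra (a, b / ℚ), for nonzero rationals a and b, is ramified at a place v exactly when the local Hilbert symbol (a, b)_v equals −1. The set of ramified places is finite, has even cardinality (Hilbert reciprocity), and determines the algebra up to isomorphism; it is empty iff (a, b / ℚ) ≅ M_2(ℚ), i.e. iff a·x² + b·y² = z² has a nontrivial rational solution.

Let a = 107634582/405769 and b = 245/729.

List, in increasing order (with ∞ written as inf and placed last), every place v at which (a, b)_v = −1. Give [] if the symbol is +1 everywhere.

[2, 5]

(a, b) ≡ (38, 5) mod (ℚ^×)²; places V = {2, 3, 5, 7, 11, 13, 17, 19, ∞}.
(a,b)_5: α=0, u≡3; β=1, v≡1 (mod 5); (3|5)=-1, (1|5)=+1; sign (−1)^0·-1^1·+1^0 = -1.
(a,b)_13: α=-2, u≡9; β=0, v≡11 (mod 13); (9|13)=+1, (11|13)=-1; sign (−1)^0·+1^0·-1^-2 = +1.
(a,b)_19: α=1, u≡18; β=0, v≡16 (mod 19); (18|19)=-1, (16|19)=+1; sign (−1)^0·-1^0·+1^1 = +1.
(a,b)_3: α=4, u≡2; β=-6, v≡2 (mod 3); (2|3)=-1, (2|3)=-1; sign (−1)^0·-1^-6·-1^4 = +1.
(a,b)_2: α=1, β=0; u≡3, v≡5 (mod 8); ε(u)ε(v)=1·0, αω(v)=1·1, βω(u)=0·1; sum ≡ 1  ⇒  -1.
(a,b)_11: α=2, u≡5; β=0, v≡1 (mod 11); (5|11)=+1, (1|11)=+1; sign (−1)^0·+1^0·+1^2 = +1.
(a,b)_17: α=2, u≡8; β=0, v≡5 (mod 17); (8|17)=+1, (5|17)=-1; sign (−1)^0·+1^0·-1^2 = +1.
(a,b)_∞: sgn(38)=+, sgn(5)=+, so +1.
(a,b)_7: α=-4, u≡6; β=2, v≡5 (mod 7); (6|7)=-1, (5|7)=-1; sign (−1)^0·-1^2·-1^-4 = +1.
|Ram(38, 5)| = 2, even; anisotropic at {2, 5}.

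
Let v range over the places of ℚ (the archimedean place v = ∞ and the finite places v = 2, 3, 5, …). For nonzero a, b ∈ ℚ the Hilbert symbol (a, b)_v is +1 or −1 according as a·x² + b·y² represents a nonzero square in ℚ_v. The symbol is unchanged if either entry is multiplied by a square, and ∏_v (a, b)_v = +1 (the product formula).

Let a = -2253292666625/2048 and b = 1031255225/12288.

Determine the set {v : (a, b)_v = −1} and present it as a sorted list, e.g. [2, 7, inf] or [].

[3, 5, 7, 13]

Mod squares: a ≡ -4374370, b ≡ 3003. Check v ∈ {∞, 2, 3, 5, 7, 11, 13, 19, 23, 29}.
v=2: v_2(a)=-11, v_2(b)=-12; units ≡ 7, 3 (mod 8); ε·ε+αω+βω = 1·1+-11·1+-12·0 ≡ 0  ⇒  (a,b)_2 = +1.
v=13: a=13^1·(≡2), b=13^1·(≡4) mod 13; (2|13)=-1, (4|13)=+1; (−1)^{1·1·6}·(-1)^1·(+1)^1 = -1.
v=3: a=3^0·(≡2), b=3^-1·(≡2) mod 3; (2|3)=-1, (2|3)=-1; (−1)^{0·-1·1}·(-1)^-1·(-1)^0 = -1.
v=∞: -4374370 < 0 and 3003 > 0  ⇒  (a,b)_∞ = +1.
v=29: a=29^2·(≡19), b=29^2·(≡5) mod 29; (19|29)=-1, (5|29)=+1; (−1)^{2·2·14}·(-1)^2·(+1)^2 = +1.
v=7: a=7^3·(≡4), b=7^3·(≡4) mod 7; (4|7)=+1, (4|7)=+1; (−1)^{3·3·3}·(+1)^3·(+1)^3 = -1.
v=5: a=5^3·(≡4), b=5^2·(≡3) mod 5; (4|5)=+1, (3|5)=-1; (−1)^{3·2·2}·(+1)^2·(-1)^3 = -1.
v=23: a=23^1·(≡21), b=23^0·(≡18) mod 23; (21|23)=-1, (18|23)=+1; (−1)^{1·0·11}·(-1)^0·(+1)^1 = +1.
v=19: a=19^1·(≡18), b=19^0·(≡16) mod 19; (18|19)=-1, (16|19)=+1; (−1)^{1·0·9}·(-1)^0·(+1)^1 = +1.
v=11: a=11^1·(≡10), b=11^1·(≡5) mod 11; (10|11)=-1, (5|11)=+1; (−1)^{1·1·5}·(-1)^1·(+1)^1 = +1.
Ram(-4374370, 3003) = {3, 5, 7, 13}; no ℚ_3-point on the conic.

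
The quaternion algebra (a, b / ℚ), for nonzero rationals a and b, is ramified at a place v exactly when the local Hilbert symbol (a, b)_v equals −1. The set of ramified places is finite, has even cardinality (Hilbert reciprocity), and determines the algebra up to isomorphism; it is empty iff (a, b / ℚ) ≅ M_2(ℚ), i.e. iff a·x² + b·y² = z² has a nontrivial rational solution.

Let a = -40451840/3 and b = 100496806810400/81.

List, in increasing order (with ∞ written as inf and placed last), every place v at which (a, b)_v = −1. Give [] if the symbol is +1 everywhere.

(a, b) ≡ (-2805, 34034) mod (ℚ^×)²; places V = {2, 3, 5, 7, 11, 13, 17, 19, ∞}.
(a,b)_3: α=-1, u≡1; β=-4, v≡2 (mod 3); (1|3)=+1, (2|3)=-1; sign (−1)^0·+1^-4·-1^-1 = -1.
(a,b)_13: α=2, u≡3; β=3, v≡8 (mod 13); (3|13)=+1, (8|13)=-1; sign (−1)^0·+1^3·-1^2 = +1.
(a,b)_2: α=8, β=5; u≡3, v≡1 (mod 8); ε(u)ε(v)=1·0, αω(v)=8·0, βω(u)=5·1; sum ≡ 1  ⇒  -1.
(a,b)_∞: sgn(-2805)=−, sgn(34034)=+, so +1.
(a,b)_11: α=1, u≡1; β=3, v≡9 (mod 11); (1|11)=+1, (9|11)=+1; sign (−1)^1·+1^3·+1^1 = -1.
(a,b)_19: α=0, u≡5; β=2, v≡5 (mod 19); (5|19)=+1, (5|19)=+1; sign (−1)^0·+1^2·+1^0 = +1.
(a,b)_5: α=1, u≡4; β=2, v≡1 (mod 5); (4|5)=+1, (1|5)=+1; sign (−1)^0·+1^2·+1^1 = +1.
(a,b)_17: α=1, u≡7; β=1, v≡13 (mod 17); (7|17)=-1, (13|17)=+1; sign (−1)^0·-1^1·+1^1 = -1.
(a,b)_7: α=0, u≡4; β=1, v≡1 (mod 7); (4|7)=+1, (1|7)=+1; sign (−1)^0·+1^1·+1^0 = +1.
(-2805, 34034 / ℚ) ramifies at {2, 3, 11, 17}: a division algebra.

[2, 3, 11, 17]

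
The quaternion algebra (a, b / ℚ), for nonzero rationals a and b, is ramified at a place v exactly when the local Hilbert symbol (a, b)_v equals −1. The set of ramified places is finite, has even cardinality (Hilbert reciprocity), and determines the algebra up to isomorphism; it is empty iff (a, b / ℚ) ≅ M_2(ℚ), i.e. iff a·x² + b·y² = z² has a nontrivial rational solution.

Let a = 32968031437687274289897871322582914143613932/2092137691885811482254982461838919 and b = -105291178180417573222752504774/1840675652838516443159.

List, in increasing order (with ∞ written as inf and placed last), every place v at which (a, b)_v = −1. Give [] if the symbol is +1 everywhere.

[2, 3]

(a, b) ≡ (357, -714) mod (ℚ^×)²; places V = {2, 3, 7, 11, 13, 17, 23, 29, 31, 37, ∞}.
(a,b)_7: α=-7, u≡4; β=-5, v≡6 (mod 7); (4|7)=+1, (6|7)=-1; sign (−1)^1·+1^-5·-1^-7 = +1.
(a,b)_11: α=2, u≡4; β=2, v≡3 (mod 11); (4|11)=+1, (3|11)=+1; sign (−1)^0·+1^2·+1^2 = +1.
(a,b)_37: α=6, u≡17; β=4, v≡9 (mod 37); (17|37)=-1, (9|37)=+1; sign (−1)^0·-1^4·+1^6 = +1.
(a,b)_31: α=-6, u≡16; β=-4, v≡22 (mod 31); (16|31)=+1, (22|31)=-1; sign (−1)^0·+1^-4·-1^-6 = +1.
(a,b)_23: α=6, u≡13; β=4, v≡19 (mod 23); (13|23)=+1, (19|23)=-1; sign (−1)^0·+1^4·-1^6 = +1.
(a,b)_13: α=10, u≡5; β=6, v≡3 (mod 13); (5|13)=-1, (3|13)=+1; sign (−1)^0·-1^6·+1^10 = +1.
(a,b)_29: α=6, u≡1; β=4, v≡19 (mod 29); (1|29)=+1, (19|29)=-1; sign (−1)^0·+1^4·-1^6 = +1.
(a,b)_2: α=2, β=1; u≡5, v≡3 (mod 8); ε(u)ε(v)=0·1, αω(v)=2·1, βω(u)=1·1; sum ≡ 1  ⇒  -1.
(a,b)_3: α=7, u≡2; β=5, v≡2 (mod 3); (2|3)=-1, (2|3)=-1; sign (−1)^1·-1^5·-1^7 = -1.
(a,b)_∞: sgn(357)=+, sgn(-714)=−, so +1.
(a,b)_17: α=-15, u≡13; β=-9, v≡8 (mod 17); (13|17)=+1, (8|17)=+1; sign (−1)^0·+1^-9·+1^-15 = +1.
Ram(357, -714) = {2, 3}; no ℚ_2-point on the conic.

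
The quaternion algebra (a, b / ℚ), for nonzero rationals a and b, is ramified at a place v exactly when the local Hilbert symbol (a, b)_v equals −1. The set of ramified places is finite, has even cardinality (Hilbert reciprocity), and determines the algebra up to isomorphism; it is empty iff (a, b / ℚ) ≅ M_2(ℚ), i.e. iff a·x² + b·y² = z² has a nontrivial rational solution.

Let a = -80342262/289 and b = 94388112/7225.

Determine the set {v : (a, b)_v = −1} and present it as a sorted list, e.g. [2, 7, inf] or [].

(a, b) ≡ (-22, 273) mod (ℚ^×)²; places V = {2, 3, 5, 7, 11, 13, 17, ∞}.
(a,b)_7: α=4, u≡6; β=5, v≡2 (mod 7); (6|7)=-1, (2|7)=+1; sign (−1)^0·-1^5·+1^4 = -1.
(a,b)_∞: sgn(-22)=−, sgn(273)=+, so +1.
(a,b)_13: α=2, u≡4; β=1, v≡2 (mod 13); (4|13)=+1, (2|13)=-1; sign (−1)^0·+1^1·-1^2 = +1.
(a,b)_5: α=0, u≡2; β=-2, v≡3 (mod 5); (2|5)=-1, (3|5)=-1; sign (−1)^0·-1^-2·-1^0 = +1.
(a,b)_11: α=1, u≡5; β=0, v≡3 (mod 11); (5|11)=+1, (3|11)=+1; sign (−1)^0·+1^0·+1^1 = +1.
(a,b)_17: α=-2, u≡10; β=-2, v≡4 (mod 17); (10|17)=-1, (4|17)=+1; sign (−1)^0·-1^-2·+1^-2 = +1.
(a,b)_3: α=2, u≡2; β=3, v≡1 (mod 3); (2|3)=-1, (1|3)=+1; sign (−1)^0·-1^3·+1^2 = -1.
(a,b)_2: α=1, β=4; u≡5, v≡1 (mod 8); ε(u)ε(v)=0·0, αω(v)=1·0, βω(u)=4·1; sum ≡ 0  ⇒  +1.
|Ram(-22, 273)| = 2, even; anisotropic at {3, 7}.

[3, 7]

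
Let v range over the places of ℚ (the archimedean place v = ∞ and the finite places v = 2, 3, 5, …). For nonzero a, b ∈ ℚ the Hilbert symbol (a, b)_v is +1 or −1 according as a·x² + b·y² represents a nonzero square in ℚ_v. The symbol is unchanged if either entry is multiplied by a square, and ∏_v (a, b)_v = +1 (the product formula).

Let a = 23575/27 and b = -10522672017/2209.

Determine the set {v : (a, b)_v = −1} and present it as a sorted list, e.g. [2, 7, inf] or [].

Mod squares: a ≡ 2829, b ≡ -7686393. Check v ∈ {∞, 2, 3, 5, 11, 13, 19, 23, 37, 41, 47}.
v=2: v_2(a)=0, v_2(b)=0; units ≡ 5, 7 (mod 8); ε·ε+αω+βω = 0·1+0·0+0·1 ≡ 0  ⇒  (a,b)_2 = +1.
v=37: a=37^0·(≡29), b=37^2·(≡18) mod 37; (29|37)=-1, (18|37)=-1; (−1)^{0·2·18}·(-1)^2·(-1)^0 = +1.
v=13: a=13^0·(≡6), b=13^1·(≡6) mod 13; (6|13)=-1, (6|13)=-1; (−1)^{0·1·6}·(-1)^1·(-1)^0 = -1.
v=23: a=23^1·(≡9), b=23^1·(≡11) mod 23; (9|23)=+1, (11|23)=-1; (−1)^{1·1·11}·(+1)^1·(-1)^1 = +1.
v=11: a=11^0·(≡7), b=11^1·(≡3) mod 11; (7|11)=-1, (3|11)=+1; (−1)^{0·1·5}·(-1)^1·(+1)^0 = -1.
v=5: a=5^2·(≡4), b=5^0·(≡2) mod 5; (4|5)=+1, (2|5)=-1; (−1)^{2·0·2}·(+1)^0·(-1)^2 = +1.
v=47: a=47^0·(≡8), b=47^-2·(≡16) mod 47; (8|47)=+1, (16|47)=+1; (−1)^{0·-2·23}·(+1)^-2·(+1)^0 = +1.
v=∞: 2829 > 0 and -7686393 < 0  ⇒  (a,b)_∞ = +1.
v=19: a=19^0·(≡9), b=19^1·(≡4) mod 19; (9|19)=+1, (4|19)=+1; (−1)^{0·1·9}·(+1)^1·(+1)^0 = +1.
v=41: a=41^1·(≡38), b=41^1·(≡18) mod 41; (38|41)=-1, (18|41)=+1; (−1)^{1·1·20}·(-1)^1·(+1)^1 = -1.
v=3: a=3^-3·(≡1), b=3^1·(≡1) mod 3; (1|3)=+1, (1|3)=+1; (−1)^{-3·1·1}·(+1)^1·(+1)^-3 = -1.
(2829, -7686393 / ℚ) ramifies at {3, 11, 13, 41}: a division algebra.

[3, 11, 13, 41]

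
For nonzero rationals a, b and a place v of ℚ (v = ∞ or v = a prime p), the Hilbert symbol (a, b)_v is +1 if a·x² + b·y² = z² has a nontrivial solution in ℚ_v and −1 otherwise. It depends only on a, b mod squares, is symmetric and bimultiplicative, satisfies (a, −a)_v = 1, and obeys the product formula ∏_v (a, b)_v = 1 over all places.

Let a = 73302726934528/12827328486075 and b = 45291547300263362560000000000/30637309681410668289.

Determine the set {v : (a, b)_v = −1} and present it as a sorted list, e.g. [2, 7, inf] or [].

[13, 23]

Mod squares: a ≡ 741, b ≡ 177859. Check v ∈ {∞, 2, 3, 5, 7, 11, 13, 17, 19, 23, 37, 53}.
v=37: a=37^0·(≡26), b=37^1·(≡4) mod 37; (26|37)=+1, (4|37)=+1; (−1)^{0·1·18}·(+1)^1·(+1)^0 = +1.
v=2: v_2(a)=24, v_2(b)=42; units ≡ 5, 3 (mod 8); ε·ε+αω+βω = 0·1+24·1+42·1 ≡ 0  ⇒  (a,b)_2 = +1.
v=3: a=3^-7·(≡1), b=3^-14·(≡1) mod 3; (1|3)=+1, (1|3)=+1; (−1)^{-7·-14·1}·(+1)^-14·(+1)^-7 = +1.
v=∞: 741 > 0 and 177859 > 0  ⇒  (a,b)_∞ = +1.
v=17: a=17^-4·(≡11), b=17^-2·(≡5) mod 17; (11|17)=-1, (5|17)=-1; (−1)^{-4·-2·8}·(-1)^-2·(-1)^-4 = +1.
v=5: a=5^-2·(≡1), b=5^10·(≡1) mod 5; (1|5)=+1, (1|5)=+1; (−1)^{-2·10·2}·(+1)^10·(+1)^-2 = +1.
v=7: a=7^2·(≡3), b=7^2·(≡3) mod 7; (3|7)=-1, (3|7)=-1; (−1)^{2·2·3}·(-1)^2·(-1)^2 = +1.
v=11: a=11^0·(≡9), b=11^3·(≡10) mod 11; (9|11)=+1, (10|11)=-1; (−1)^{0·3·5}·(+1)^3·(-1)^0 = +1.
v=23: a=23^0·(≡11), b=23^1·(≡7) mod 23; (11|23)=-1, (7|23)=-1; (−1)^{0·1·11}·(-1)^1·(-1)^0 = -1.
v=19: a=19^3·(≡1), b=19^1·(≡15) mod 19; (1|19)=+1, (15|19)=-1; (−1)^{3·1·9}·(+1)^1·(-1)^3 = +1.
v=53: a=53^-2·(≡38), b=53^-6·(≡25) mod 53; (38|53)=+1, (25|53)=+1; (−1)^{-2·-6·26}·(+1)^-6·(+1)^-2 = +1.
v=13: a=13^1·(≡11), b=13^0·(≡6) mod 13; (11|13)=-1, (6|13)=-1; (−1)^{1·0·6}·(-1)^0·(-1)^1 = -1.
Ram(741, 177859) = {13, 23}; no ℚ_13-point on the conic.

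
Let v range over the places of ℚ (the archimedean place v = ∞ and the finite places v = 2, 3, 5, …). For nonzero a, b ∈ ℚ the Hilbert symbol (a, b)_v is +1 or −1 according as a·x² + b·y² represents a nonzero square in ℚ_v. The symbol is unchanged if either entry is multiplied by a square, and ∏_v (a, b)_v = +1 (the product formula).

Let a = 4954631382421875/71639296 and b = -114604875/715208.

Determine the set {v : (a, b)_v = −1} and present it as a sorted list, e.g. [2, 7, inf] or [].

(a, b) ≡ (11, -2310) mod (ℚ^×)²; places V = {2, 3, 5, 7, 11, 13, 23, ∞}.
(a,b)_11: α=3, u≡3; β=1, v≡8 (mod 11); (3|11)=+1, (8|11)=-1; sign (−1)^1·+1^1·-1^3 = +1.
(a,b)_23: α=-4, u≡14; β=-2, v≡3 (mod 23); (14|23)=-1, (3|23)=+1; sign (−1)^0·-1^-2·+1^-4 = +1.
(a,b)_13: α=0, u≡11; β=-2, v≡10 (mod 13); (11|13)=-1, (10|13)=+1; sign (−1)^0·-1^-2·+1^0 = +1.
(a,b)_3: α=4, u≡2; β=5, v≡1 (mod 3); (2|3)=-1, (1|3)=+1; sign (−1)^0·-1^5·+1^4 = -1.
(a,b)_7: α=6, u≡2; β=3, v≡5 (mod 7); (2|7)=+1, (5|7)=-1; sign (−1)^0·+1^3·-1^6 = +1.
(a,b)_5: α=8, u≡4; β=3, v≡2 (mod 5); (4|5)=+1, (2|5)=-1; sign (−1)^0·+1^3·-1^8 = +1.
(a,b)_∞: sgn(11)=+, sgn(-2310)=−, so +1.
(a,b)_2: α=-8, β=-3; u≡3, v≡5 (mod 8); ε(u)ε(v)=1·0, αω(v)=-8·1, βω(u)=-3·1; sum ≡ 1  ⇒  -1.
|Ram(11, -2310)| = 2, even; anisotropic at {2, 3}.

[2, 3]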